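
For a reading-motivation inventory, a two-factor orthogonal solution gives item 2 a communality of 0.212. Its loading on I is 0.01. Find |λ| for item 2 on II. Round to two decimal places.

0.46

Under orthogonal rotation h² = Σλ², so λ_II² = h² − (0.0001) = 0.212 − 0.0001 = 0.2119.
|λ| = √0.2119 = 0.4603.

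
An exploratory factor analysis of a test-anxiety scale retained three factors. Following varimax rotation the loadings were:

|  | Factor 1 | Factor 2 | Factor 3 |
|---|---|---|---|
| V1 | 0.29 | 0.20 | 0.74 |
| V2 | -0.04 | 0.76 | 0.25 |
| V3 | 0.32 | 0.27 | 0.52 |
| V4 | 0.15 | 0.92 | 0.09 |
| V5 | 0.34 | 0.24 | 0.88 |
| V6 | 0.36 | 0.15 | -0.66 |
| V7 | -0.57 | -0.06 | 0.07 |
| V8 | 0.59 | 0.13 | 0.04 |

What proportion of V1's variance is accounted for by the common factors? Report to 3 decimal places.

h² = 0.29² + 0.20² + 0.74² = 0.0841 + 0.0400 + 0.5476 = 0.6717

0.672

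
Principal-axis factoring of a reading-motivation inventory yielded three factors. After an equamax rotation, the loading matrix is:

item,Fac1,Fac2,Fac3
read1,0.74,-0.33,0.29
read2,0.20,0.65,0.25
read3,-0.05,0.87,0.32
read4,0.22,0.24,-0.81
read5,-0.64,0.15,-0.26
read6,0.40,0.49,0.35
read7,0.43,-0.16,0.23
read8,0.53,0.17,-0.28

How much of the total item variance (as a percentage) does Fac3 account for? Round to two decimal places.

15.33%

SS loadings for Fac3 = 0.29² + 0.25² + 0.32² + (-0.81)² + (-0.26)² + 0.35² + 0.23² + (-0.28)² = 1.2265
With 8 standardized items, total variance = 8. Proportion = 1.2265/8 = 0.1533 → 15.33%.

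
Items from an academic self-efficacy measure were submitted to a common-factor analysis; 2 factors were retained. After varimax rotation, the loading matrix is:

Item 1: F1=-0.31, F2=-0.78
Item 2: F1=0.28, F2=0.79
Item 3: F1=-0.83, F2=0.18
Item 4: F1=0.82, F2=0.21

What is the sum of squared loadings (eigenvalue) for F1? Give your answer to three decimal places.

SS loadings for F1 = (-0.31)² + 0.28² + (-0.83)² + 0.82² = 0.0961 + 0.0784 + 0.6889 + 0.6724 = 1.5358

1.536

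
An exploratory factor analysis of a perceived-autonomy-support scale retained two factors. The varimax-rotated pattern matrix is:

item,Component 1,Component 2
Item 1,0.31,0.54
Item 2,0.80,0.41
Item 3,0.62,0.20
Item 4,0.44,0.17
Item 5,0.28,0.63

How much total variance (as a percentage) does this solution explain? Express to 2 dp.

SS loadings by factor: 1.3925, 0.9255; total = 2.3180.
Total variance with 5 standardized items is 5, so the solution explains 2.3180/5 = 0.4636 = 46.36%.

46.36%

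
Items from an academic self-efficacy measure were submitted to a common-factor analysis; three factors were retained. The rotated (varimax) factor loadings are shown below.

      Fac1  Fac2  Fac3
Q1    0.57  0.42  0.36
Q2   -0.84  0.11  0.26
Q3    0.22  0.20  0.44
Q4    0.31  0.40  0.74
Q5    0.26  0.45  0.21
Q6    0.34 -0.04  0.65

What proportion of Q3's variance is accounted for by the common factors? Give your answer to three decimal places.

h² = 0.22² + 0.20² + 0.44² = 0.0484 + 0.0400 + 0.1936 = 0.2820

0.282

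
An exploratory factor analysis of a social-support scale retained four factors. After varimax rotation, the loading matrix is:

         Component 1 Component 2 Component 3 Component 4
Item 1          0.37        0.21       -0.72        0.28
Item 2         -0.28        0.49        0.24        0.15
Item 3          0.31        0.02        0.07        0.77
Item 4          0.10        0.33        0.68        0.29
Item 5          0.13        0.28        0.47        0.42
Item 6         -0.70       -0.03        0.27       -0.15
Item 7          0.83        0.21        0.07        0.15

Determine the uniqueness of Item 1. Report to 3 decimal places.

h² = 0.37² + 0.21² + (-0.72)² + 0.28² = 0.1369 + 0.0441 + 0.5184 + 0.0784 = 0.7778
Uniqueness u² = 1 − h² = 1 − 0.7778 = 0.2222

0.222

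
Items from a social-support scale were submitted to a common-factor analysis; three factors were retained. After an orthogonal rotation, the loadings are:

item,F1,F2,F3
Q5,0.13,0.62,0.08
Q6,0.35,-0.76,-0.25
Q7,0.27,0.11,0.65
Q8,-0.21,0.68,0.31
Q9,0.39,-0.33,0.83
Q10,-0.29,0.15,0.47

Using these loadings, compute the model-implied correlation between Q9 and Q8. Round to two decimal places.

r̂ = Σ λ_i·λ_j across factors = (0.39)(-0.21) + (-0.33)(0.68) + (0.83)(0.31)
  = -0.0819 -0.2244 +0.2573 = -0.0490

-0.05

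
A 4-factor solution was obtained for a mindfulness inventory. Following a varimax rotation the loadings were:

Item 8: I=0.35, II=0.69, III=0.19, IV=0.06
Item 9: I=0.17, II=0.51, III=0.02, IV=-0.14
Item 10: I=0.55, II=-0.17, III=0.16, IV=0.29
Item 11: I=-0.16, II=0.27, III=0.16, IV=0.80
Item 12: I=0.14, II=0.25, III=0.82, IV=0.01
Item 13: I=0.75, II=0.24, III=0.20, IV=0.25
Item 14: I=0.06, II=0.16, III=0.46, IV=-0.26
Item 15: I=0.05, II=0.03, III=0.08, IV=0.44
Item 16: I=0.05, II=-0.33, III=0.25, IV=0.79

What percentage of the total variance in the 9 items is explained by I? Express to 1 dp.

SS loadings for I = 0.35² + 0.17² + 0.55² + (-0.16)² + 0.14² + 0.75² + 0.06² + 0.05² + 0.05² = 1.0702
With 9 standardized items, total variance = 9. Proportion = 1.0702/9 = 0.1189 → 11.89%.

11.9%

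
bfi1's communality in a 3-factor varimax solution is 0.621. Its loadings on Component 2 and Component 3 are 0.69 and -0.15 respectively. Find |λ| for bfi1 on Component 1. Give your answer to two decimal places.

0.35

Under orthogonal rotation h² = Σλ², so λ_Component 1² = h² − (0.4986) = 0.621 − 0.4986 = 0.1224.
|λ| = √0.1224 = 0.3499.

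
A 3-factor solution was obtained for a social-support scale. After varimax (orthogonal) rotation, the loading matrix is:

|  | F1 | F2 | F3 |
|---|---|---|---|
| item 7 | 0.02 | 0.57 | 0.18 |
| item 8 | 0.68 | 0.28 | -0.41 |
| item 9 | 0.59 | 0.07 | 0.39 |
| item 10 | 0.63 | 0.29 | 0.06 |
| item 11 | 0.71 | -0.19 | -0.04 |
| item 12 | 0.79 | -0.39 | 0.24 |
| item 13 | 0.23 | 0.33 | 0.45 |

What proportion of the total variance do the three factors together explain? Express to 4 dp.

0.5423

SS loadings by factor: 2.3889, 0.7894, 0.6179; total = 3.7962.
Total variance with 7 standardized items is 7, so the solution explains 3.7962/7 = 0.5423.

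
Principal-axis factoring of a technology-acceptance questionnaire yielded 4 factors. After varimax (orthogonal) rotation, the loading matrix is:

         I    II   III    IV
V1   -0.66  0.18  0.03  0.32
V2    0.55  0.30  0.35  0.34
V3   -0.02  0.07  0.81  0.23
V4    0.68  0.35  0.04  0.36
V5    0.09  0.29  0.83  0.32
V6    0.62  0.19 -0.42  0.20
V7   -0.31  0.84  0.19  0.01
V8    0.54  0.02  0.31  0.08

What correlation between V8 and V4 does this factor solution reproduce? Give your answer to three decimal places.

0.415

r̂ = Σ λ_i·λ_j across factors = (0.54)(0.68) + (0.02)(0.35) + (0.31)(0.04) + (0.08)(0.36)
  = +0.3672 +0.0070 +0.0124 +0.0288 = 0.4154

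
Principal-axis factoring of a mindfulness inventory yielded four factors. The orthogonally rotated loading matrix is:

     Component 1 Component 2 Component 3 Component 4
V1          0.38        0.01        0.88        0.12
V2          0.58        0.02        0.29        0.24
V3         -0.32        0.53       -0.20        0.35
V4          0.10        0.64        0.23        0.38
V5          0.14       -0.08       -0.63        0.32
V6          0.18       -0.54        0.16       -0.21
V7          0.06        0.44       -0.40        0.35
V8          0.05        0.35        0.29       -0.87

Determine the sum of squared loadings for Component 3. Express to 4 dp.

SS loadings for Component 3 = 0.88² + 0.29² + (-0.20)² + 0.23² + (-0.63)² + 0.16² + (-0.40)² + 0.29² = 0.7744 + 0.0841 + 0.0400 + 0.0529 + 0.3969 + 0.0256 + 0.1600 + 0.0841 = 1.6180

1.6180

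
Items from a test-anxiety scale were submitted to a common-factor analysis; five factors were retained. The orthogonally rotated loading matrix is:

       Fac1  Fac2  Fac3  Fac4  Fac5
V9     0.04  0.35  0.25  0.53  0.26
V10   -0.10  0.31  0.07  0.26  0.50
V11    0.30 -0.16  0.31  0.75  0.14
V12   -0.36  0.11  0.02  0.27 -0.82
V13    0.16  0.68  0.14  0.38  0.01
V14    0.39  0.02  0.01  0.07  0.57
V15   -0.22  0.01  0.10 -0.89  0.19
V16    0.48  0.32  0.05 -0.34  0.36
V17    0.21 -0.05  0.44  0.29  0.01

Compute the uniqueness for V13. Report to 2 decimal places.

h² = 0.16² + 0.68² + 0.14² + 0.38² + 0.01² = 0.0256 + 0.4624 + 0.0196 + 0.1444 + 0.0001 = 0.6521
Uniqueness u² = 1 − h² = 1 − 0.6521 = 0.3479

0.35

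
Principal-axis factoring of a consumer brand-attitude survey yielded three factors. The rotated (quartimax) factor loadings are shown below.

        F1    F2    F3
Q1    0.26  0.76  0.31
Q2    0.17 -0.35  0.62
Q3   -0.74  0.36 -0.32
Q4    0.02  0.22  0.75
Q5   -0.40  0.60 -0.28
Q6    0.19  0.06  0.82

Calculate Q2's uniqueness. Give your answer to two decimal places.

0.46

h² = 0.17² + (-0.35)² + 0.62² = 0.0289 + 0.1225 + 0.3844 = 0.5358
Uniqueness u² = 1 − h² = 1 − 0.5358 = 0.4642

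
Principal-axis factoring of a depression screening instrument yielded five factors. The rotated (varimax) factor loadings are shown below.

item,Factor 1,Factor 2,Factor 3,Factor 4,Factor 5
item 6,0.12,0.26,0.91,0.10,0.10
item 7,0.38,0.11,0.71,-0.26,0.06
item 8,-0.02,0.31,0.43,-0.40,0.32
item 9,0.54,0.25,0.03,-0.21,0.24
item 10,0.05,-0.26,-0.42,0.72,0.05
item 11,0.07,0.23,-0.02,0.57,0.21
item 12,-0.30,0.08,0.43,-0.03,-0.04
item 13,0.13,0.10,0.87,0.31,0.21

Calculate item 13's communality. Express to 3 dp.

0.924

h² = 0.13² + 0.10² + 0.87² + 0.31² + 0.21² = 0.0169 + 0.0100 + 0.7569 + 0.0961 + 0.0441 = 0.9240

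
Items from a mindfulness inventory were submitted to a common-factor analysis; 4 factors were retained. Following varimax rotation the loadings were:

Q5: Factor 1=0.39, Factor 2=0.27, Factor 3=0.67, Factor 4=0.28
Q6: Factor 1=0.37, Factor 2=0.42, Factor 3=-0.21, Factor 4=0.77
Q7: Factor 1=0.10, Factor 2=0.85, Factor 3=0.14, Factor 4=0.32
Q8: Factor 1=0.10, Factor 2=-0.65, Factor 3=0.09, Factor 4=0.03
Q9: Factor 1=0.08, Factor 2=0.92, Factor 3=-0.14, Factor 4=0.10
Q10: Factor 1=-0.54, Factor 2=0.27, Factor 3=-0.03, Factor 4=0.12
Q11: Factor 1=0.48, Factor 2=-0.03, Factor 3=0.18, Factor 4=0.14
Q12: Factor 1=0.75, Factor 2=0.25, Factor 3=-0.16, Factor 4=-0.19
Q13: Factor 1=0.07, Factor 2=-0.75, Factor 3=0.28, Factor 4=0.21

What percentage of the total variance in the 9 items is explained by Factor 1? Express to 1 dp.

15.6%

SS loadings for Factor 1 = 0.39² + 0.37² + 0.10² + 0.10² + 0.08² + (-0.54)² + 0.48² + 0.75² + 0.07² = 1.4048
With 9 standardized items, total variance = 9. Proportion = 1.4048/9 = 0.1561 → 15.61%.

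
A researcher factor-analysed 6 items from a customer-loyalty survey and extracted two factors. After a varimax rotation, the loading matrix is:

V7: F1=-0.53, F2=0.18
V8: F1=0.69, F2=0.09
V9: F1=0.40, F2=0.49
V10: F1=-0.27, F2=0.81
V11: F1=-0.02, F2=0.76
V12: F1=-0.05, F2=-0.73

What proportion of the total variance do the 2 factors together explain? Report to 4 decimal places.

SS loadings by factor: 0.9928, 2.0472; total = 3.0400.
Total variance with 6 standardized items is 6, so the solution explains 3.0400/6 = 0.5067.

0.5067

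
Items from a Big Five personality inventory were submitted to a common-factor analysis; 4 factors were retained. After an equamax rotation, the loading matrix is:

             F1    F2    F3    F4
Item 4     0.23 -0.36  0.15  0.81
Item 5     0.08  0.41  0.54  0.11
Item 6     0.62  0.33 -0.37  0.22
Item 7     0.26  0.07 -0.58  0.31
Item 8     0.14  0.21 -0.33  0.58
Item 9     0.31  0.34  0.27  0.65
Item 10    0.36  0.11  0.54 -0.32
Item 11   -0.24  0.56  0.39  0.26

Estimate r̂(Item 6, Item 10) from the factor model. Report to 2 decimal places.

-0.01

r̂ = Σ λ_i·λ_j across factors = (0.62)(0.36) + (0.33)(0.11) + (-0.37)(0.54) + (0.22)(-0.32)
  = +0.2232 +0.0363 -0.1998 -0.0704 = -0.0107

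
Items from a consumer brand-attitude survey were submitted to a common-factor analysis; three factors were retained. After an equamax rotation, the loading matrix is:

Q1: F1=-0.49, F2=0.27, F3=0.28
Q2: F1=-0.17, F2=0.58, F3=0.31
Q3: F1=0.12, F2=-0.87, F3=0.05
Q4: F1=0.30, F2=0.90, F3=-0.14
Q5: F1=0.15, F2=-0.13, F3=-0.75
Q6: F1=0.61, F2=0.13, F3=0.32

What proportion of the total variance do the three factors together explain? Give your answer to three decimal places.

0.607

Communalities: 0.3914, 0.4614, 0.7738, 0.9196, 0.6019, 0.4914; Σh² = 3.6395.
Total variance with 6 standardized items is 6, so the solution explains 3.6395/6 = 0.6066.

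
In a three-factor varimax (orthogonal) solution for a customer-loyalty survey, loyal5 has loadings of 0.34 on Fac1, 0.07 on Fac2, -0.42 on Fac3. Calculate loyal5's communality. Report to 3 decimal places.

0.297

h² = 0.34² + 0.07² + (-0.42)² = 0.1156 + 0.0049 + 0.1764 = 0.2969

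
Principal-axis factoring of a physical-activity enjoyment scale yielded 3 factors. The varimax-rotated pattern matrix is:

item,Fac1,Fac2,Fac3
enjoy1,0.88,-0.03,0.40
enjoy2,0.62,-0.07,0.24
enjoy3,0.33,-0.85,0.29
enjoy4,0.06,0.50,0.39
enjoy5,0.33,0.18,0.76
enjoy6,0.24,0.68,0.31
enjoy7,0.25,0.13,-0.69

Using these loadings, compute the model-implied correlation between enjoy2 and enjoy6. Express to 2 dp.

0.18

r̂ = Σ λ_i·λ_j across factors = (0.62)(0.24) + (-0.07)(0.68) + (0.24)(0.31)
  = +0.1488 -0.0476 +0.0744 = 0.1756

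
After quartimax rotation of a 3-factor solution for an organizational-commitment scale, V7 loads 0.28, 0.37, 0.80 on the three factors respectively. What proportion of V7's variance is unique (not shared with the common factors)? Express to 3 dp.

h² = 0.28² + 0.37² + 0.80² = 0.0784 + 0.1369 + 0.6400 = 0.8553
Uniqueness u² = 1 − h² = 1 − 0.8553 = 0.1447

0.145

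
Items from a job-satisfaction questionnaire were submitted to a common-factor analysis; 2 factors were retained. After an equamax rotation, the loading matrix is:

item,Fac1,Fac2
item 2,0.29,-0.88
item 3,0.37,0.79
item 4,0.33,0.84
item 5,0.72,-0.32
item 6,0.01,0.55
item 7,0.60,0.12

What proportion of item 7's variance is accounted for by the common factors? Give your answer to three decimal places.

0.374

h² = 0.60² + 0.12² = 0.3600 + 0.0144 = 0.3744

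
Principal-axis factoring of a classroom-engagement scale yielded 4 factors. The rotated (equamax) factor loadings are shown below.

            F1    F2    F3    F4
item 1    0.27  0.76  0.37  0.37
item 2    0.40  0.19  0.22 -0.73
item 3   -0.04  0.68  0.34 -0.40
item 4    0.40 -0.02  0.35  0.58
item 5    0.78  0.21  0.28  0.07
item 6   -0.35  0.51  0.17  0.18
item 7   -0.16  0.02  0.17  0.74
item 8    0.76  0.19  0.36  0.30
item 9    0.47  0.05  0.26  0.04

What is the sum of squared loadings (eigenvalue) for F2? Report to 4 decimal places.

1.4197

SS loadings for F2 = 0.76² + 0.19² + 0.68² + (-0.02)² + 0.21² + 0.51² + 0.02² + 0.19² + 0.05² = 0.5776 + 0.0361 + 0.4624 + 0.0004 + 0.0441 + 0.2601 + 0.0004 + 0.0361 + 0.0025 = 1.4197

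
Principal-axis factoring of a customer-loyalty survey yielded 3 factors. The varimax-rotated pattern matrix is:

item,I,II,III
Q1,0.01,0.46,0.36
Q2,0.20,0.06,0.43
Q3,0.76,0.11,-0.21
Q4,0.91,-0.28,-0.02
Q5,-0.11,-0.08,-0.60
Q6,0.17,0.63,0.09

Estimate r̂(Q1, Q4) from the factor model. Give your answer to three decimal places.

r̂ = Σ λ_i·λ_j across factors = (0.01)(0.91) + (0.46)(-0.28) + (0.36)(-0.02)
  = +0.0091 -0.1288 -0.0072 = -0.1269

-0.127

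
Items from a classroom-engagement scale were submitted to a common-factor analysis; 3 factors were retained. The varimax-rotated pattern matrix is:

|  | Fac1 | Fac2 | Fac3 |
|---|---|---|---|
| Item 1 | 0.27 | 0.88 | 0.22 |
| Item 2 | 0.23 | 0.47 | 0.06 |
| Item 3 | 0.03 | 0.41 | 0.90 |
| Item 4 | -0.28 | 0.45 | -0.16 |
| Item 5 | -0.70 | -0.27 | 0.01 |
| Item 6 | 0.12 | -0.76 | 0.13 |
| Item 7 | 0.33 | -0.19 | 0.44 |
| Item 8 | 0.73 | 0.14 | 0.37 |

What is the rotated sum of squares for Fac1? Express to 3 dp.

1.351

SS loadings for Fac1 = 0.27² + 0.23² + 0.03² + (-0.28)² + (-0.70)² + 0.12² + 0.33² + 0.73² = 0.0729 + 0.0529 + 0.0009 + 0.0784 + 0.4900 + 0.0144 + 0.1089 + 0.5329 = 1.3513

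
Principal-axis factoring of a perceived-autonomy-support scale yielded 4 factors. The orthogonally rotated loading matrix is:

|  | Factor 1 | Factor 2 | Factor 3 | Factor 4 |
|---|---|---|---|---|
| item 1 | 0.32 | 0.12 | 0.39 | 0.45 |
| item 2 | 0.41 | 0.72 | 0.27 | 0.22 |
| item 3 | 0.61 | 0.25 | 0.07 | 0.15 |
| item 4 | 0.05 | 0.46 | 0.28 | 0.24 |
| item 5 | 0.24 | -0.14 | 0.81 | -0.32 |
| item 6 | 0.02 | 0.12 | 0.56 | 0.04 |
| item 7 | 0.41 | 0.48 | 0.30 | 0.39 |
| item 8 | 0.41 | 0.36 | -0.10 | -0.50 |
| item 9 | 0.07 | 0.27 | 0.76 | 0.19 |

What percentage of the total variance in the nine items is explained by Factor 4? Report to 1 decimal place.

9.7%

SS loadings for Factor 4 = 0.45² + 0.22² + 0.15² + 0.24² + (-0.32)² + 0.04² + 0.39² + (-0.50)² + 0.19² = 0.8732
With 9 standardized items, total variance = 9. Proportion = 0.8732/9 = 0.0970 → 9.70%.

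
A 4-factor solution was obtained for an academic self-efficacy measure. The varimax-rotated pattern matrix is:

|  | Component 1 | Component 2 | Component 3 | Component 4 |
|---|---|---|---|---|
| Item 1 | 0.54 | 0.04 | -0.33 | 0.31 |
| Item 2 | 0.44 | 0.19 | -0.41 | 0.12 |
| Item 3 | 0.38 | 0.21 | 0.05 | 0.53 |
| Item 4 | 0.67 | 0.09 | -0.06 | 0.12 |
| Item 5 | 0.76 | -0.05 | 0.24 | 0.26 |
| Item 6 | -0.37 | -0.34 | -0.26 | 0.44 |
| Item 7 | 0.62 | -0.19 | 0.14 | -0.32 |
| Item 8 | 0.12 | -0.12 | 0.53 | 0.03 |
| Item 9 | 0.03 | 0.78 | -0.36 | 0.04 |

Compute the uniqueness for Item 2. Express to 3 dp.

h² = 0.44² + 0.19² + (-0.41)² + 0.12² = 0.1936 + 0.0361 + 0.1681 + 0.0144 = 0.4122
Uniqueness u² = 1 − h² = 1 − 0.4122 = 0.5878

0.588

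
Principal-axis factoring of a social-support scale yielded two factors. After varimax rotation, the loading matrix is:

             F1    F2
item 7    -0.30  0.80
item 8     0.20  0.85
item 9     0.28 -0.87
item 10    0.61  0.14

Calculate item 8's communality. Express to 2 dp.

h² = 0.20² + 0.85² = 0.0400 + 0.7225 = 0.7625

0.76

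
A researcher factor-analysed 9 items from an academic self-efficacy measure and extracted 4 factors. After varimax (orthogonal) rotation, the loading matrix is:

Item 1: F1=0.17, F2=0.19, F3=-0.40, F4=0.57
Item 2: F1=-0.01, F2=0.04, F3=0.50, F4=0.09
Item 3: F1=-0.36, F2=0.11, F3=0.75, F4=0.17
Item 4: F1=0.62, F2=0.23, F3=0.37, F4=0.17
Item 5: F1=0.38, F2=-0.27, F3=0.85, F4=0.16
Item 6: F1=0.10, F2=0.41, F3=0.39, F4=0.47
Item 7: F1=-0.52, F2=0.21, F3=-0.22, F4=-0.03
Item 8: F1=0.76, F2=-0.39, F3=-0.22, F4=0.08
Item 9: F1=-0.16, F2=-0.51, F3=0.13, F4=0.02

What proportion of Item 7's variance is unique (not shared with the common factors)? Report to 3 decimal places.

0.636

h² = (-0.52)² + 0.21² + (-0.22)² + (-0.03)² = 0.2704 + 0.0441 + 0.0484 + 0.0009 = 0.3638
Uniqueness u² = 1 − h² = 1 − 0.3638 = 0.6362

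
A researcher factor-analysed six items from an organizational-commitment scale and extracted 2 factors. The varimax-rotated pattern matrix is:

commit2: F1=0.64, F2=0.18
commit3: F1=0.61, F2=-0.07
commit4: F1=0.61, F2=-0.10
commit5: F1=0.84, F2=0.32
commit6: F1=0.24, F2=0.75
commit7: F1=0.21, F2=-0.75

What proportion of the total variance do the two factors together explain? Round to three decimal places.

Communalities: 0.4420, 0.3770, 0.3821, 0.8080, 0.6201, 0.6066; Σh² = 3.2358.
Total variance with 6 standardized items is 6, so the solution explains 3.2358/6 = 0.5393.

0.539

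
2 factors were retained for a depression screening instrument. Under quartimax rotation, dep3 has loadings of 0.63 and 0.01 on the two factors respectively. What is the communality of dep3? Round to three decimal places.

0.397

h² = 0.63² + 0.01² = 0.3969 + 0.0001 = 0.3970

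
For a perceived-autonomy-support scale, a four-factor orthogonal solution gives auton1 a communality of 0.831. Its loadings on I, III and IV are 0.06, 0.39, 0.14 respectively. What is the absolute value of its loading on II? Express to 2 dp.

Under orthogonal rotation h² = Σλ², so λ_II² = h² − (0.1753) = 0.831 − 0.1753 = 0.6557.
|λ| = √0.6557 = 0.8098.

0.81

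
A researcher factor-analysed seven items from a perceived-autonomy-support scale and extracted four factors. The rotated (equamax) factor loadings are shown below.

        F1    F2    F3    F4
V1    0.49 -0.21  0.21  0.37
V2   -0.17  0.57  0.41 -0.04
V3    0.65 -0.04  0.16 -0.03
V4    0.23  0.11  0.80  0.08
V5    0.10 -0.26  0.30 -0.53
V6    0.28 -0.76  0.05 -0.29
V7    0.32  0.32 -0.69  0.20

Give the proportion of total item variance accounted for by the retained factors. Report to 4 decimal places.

0.5804

SS loadings by factor: 0.9352, 1.1303, 1.4464, 0.5508; total = 4.0627.
Total variance with 7 standardized items is 7, so the solution explains 4.0627/7 = 0.5804.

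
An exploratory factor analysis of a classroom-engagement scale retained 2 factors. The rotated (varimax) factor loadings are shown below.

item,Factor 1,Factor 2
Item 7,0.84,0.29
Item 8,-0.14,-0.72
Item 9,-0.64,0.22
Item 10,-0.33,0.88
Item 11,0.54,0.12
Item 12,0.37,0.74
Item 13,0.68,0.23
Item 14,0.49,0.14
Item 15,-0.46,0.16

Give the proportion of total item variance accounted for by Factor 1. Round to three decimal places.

SS loadings for Factor 1 = 0.84² + (-0.14)² + (-0.64)² + (-0.33)² + 0.54² + 0.37² + 0.68² + 0.49² + (-0.46)² = 2.5863
Proportion of variance = 2.5863 / 9 = 0.2874.

0.287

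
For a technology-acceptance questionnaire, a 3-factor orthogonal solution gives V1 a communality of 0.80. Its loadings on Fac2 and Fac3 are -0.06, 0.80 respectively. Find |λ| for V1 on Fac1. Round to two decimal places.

Under orthogonal rotation h² = Σλ², so λ_Fac1² = h² − (0.6436) = 0.80 − 0.6436 = 0.1564.
|λ| = √0.1564 = 0.3955.

0.40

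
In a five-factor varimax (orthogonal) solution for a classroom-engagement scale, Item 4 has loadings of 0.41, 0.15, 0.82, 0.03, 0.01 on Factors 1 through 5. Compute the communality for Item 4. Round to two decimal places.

h² = 0.41² + 0.15² + 0.82² + 0.03² + 0.01² = 0.1681 + 0.0225 + 0.6724 + 0.0009 + 0.0001 = 0.8640

0.86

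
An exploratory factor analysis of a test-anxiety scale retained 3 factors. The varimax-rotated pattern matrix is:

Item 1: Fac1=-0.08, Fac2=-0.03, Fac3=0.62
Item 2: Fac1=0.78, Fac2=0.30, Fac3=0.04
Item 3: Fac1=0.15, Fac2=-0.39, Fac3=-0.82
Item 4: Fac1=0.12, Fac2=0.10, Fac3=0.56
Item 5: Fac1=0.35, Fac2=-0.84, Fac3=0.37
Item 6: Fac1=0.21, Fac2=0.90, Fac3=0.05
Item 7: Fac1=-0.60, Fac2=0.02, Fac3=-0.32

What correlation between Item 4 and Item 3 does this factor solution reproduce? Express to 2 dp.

-0.48

r̂ = Σ λ_i·λ_j across factors = (0.12)(0.15) + (0.10)(-0.39) + (0.56)(-0.82)
  = +0.0180 -0.0390 -0.4592 = -0.4802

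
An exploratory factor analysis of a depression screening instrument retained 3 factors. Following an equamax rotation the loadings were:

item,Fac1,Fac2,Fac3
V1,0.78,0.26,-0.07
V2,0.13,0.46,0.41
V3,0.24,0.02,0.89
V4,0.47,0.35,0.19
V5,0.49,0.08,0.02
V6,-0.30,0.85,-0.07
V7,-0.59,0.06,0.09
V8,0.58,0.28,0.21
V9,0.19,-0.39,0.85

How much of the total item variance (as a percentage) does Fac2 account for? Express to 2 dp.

SS loadings for Fac2 = 0.26² + 0.46² + 0.02² + 0.35² + 0.08² + 0.85² + 0.06² + 0.28² + (-0.39)² = 1.3651
With 9 standardized items, total variance = 9. Proportion = 1.3651/9 = 0.1517 → 15.17%.

15.17%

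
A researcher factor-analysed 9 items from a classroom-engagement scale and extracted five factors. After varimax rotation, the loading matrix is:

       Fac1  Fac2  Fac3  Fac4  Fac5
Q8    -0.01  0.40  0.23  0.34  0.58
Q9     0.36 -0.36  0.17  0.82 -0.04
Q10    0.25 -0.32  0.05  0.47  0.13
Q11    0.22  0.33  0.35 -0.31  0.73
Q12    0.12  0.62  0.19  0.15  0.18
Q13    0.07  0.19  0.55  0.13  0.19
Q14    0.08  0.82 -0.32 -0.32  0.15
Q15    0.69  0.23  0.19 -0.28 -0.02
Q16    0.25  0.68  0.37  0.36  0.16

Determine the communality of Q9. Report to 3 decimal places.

0.962

h² = 0.36² + (-0.36)² + 0.17² + 0.82² + (-0.04)² = 0.1296 + 0.1296 + 0.0289 + 0.6724 + 0.0016 = 0.9621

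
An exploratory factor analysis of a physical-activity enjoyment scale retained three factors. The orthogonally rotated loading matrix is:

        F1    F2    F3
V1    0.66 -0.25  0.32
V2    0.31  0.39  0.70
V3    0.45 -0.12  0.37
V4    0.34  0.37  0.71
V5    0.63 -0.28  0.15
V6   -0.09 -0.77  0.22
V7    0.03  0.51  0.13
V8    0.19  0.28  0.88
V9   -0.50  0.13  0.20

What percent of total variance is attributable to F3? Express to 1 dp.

23.7%

SS loadings for F3 = 0.32² + 0.70² + 0.37² + 0.71² + 0.15² + 0.22² + 0.13² + 0.88² + 0.20² = 2.1356
With 9 standardized items, total variance = 9. Proportion = 2.1356/9 = 0.2373 → 23.73%.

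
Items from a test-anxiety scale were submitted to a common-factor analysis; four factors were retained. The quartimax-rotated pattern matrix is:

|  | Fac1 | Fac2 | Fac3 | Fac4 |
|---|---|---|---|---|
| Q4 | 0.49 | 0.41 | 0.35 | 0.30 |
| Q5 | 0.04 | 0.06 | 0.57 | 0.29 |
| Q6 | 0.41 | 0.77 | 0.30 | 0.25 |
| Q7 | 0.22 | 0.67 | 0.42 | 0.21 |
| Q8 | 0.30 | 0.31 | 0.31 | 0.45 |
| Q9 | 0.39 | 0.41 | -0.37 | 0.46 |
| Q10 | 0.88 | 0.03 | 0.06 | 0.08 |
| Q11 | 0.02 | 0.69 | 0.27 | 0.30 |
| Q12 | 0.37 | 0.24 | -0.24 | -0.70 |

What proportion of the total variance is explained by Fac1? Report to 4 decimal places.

0.1791

SS loadings for Fac1 = 0.49² + 0.04² + 0.41² + 0.22² + 0.30² + 0.39² + 0.88² + 0.02² + 0.37² = 1.6120
Proportion of variance = 1.6120 / 9 = 0.1791.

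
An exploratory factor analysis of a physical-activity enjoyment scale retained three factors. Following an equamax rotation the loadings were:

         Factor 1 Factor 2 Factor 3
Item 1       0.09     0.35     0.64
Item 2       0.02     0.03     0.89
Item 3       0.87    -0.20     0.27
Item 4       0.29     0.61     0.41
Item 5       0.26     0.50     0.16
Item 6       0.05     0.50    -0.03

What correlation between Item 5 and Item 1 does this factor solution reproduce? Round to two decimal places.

0.30

r̂ = Σ λ_i·λ_j across factors = (0.26)(0.09) + (0.50)(0.35) + (0.16)(0.64)
  = +0.0234 +0.1750 +0.1024 = 0.3008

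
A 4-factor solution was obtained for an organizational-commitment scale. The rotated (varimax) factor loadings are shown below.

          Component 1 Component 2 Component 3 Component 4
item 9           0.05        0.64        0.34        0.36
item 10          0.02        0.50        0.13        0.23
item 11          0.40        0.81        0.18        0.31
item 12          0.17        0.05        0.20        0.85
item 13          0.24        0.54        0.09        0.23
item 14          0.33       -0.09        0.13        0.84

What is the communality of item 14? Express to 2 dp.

0.84

h² = 0.33² + (-0.09)² + 0.13² + 0.84² = 0.1089 + 0.0081 + 0.0169 + 0.7056 = 0.8395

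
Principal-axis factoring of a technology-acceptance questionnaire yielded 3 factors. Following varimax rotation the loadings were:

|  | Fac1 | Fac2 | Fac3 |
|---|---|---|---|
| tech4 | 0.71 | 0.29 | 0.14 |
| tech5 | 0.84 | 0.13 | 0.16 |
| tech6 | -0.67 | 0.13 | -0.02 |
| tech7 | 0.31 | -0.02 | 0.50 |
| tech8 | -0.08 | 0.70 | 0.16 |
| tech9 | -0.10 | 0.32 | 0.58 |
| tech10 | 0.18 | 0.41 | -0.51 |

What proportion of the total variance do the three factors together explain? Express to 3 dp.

0.514

Communalities: 0.6078, 0.7481, 0.4662, 0.3465, 0.5220, 0.4488, 0.4606; Σh² = 3.6000.
Total variance with 7 standardized items is 7, so the solution explains 3.6000/7 = 0.5143.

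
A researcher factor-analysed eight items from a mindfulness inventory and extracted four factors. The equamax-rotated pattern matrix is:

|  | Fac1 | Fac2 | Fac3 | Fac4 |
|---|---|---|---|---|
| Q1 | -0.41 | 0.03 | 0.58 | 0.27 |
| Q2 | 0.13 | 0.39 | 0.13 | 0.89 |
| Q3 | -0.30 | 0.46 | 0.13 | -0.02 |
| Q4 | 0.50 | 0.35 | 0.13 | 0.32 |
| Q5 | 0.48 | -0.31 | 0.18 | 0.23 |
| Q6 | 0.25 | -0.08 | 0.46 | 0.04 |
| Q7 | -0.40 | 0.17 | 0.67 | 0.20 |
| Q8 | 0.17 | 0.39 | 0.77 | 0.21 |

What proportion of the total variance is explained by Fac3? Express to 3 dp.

0.209

SS loadings for Fac3 = 0.58² + 0.13² + 0.13² + 0.13² + 0.18² + 0.46² + 0.67² + 0.77² = 1.6729
Proportion of variance = 1.6729 / 8 = 0.2091.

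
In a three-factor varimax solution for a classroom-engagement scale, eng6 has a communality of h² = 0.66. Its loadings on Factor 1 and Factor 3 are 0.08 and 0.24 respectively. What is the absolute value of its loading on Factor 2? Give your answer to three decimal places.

0.772

Under orthogonal rotation h² = Σλ², so λ_Factor 2² = h² − (0.0640) = 0.66 − 0.0640 = 0.5960.
|λ| = √0.5960 = 0.7720.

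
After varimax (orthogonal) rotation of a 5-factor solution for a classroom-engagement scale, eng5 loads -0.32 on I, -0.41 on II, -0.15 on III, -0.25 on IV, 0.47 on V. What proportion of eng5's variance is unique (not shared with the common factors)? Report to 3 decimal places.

h² = (-0.32)² + (-0.41)² + (-0.15)² + (-0.25)² + 0.47² = 0.1024 + 0.1681 + 0.0225 + 0.0625 + 0.2209 = 0.5764
Uniqueness u² = 1 − h² = 1 − 0.5764 = 0.4236

0.424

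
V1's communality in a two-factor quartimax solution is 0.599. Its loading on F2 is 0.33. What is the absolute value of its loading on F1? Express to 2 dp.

0.70

Under orthogonal rotation h² = Σλ², so λ_F1² = h² − (0.1089) = 0.599 − 0.1089 = 0.4901.
|λ| = √0.4901 = 0.7001.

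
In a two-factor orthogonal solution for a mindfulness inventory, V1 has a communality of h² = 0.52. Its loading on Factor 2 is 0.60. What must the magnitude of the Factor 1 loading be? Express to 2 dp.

Under orthogonal rotation h² = Σλ², so λ_Factor 1² = h² − (0.3600) = 0.52 − 0.3600 = 0.1600.
|λ| = √0.1600 = 0.4000.

0.40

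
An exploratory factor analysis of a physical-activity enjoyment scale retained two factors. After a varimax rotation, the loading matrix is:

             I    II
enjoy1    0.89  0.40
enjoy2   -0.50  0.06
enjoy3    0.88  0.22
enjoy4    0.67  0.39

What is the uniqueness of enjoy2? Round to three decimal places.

0.746

h² = (-0.50)² + 0.06² = 0.2500 + 0.0036 = 0.2536
Uniqueness u² = 1 − h² = 1 − 0.2536 = 0.7464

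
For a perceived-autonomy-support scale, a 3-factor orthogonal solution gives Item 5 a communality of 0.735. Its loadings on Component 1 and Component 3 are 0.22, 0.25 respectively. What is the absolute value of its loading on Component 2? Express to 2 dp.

0.79

Under orthogonal rotation h² = Σλ², so λ_Component 2² = h² − (0.1109) = 0.735 − 0.1109 = 0.6241.
|λ| = √0.6241 = 0.7900.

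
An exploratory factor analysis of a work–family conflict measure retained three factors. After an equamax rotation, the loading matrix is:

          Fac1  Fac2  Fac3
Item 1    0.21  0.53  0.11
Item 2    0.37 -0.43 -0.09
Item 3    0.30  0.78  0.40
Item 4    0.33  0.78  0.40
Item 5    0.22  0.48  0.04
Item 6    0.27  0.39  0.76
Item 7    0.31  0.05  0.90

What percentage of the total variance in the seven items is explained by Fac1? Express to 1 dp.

SS loadings for Fac1 = 0.21² + 0.37² + 0.30² + 0.33² + 0.22² + 0.27² + 0.31² = 0.5973
With 7 standardized items, total variance = 7. Proportion = 0.5973/7 = 0.0853 → 8.53%.

8.5%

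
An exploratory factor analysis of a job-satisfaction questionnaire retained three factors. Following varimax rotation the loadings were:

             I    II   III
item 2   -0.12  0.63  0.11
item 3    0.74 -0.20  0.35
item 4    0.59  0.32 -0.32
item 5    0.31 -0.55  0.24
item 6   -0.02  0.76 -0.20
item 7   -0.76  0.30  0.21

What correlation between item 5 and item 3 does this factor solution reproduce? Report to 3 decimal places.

r̂ = Σ λ_i·λ_j across factors = (0.31)(0.74) + (-0.55)(-0.20) + (0.24)(0.35)
  = +0.2294 +0.1100 +0.0840 = 0.4234

0.423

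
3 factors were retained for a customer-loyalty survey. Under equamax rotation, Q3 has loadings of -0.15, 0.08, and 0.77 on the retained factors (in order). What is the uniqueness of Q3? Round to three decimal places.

h² = (-0.15)² + 0.08² + 0.77² = 0.0225 + 0.0064 + 0.5929 = 0.6218
Uniqueness u² = 1 − h² = 1 − 0.6218 = 0.3782

0.378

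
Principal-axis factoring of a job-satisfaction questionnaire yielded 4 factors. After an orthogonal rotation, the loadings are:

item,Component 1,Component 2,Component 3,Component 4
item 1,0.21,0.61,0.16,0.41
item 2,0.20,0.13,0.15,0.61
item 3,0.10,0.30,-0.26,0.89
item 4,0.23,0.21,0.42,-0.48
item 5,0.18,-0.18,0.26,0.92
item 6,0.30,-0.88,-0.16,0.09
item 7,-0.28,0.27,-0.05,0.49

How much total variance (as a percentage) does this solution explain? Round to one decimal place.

Communalities: 0.6099, 0.4515, 0.9597, 0.5038, 0.9788, 0.8981, 0.3939; Σh² = 4.7957.
Total variance with 7 standardized items is 7, so the solution explains 4.7957/7 = 0.6851 = 68.51%.

68.5%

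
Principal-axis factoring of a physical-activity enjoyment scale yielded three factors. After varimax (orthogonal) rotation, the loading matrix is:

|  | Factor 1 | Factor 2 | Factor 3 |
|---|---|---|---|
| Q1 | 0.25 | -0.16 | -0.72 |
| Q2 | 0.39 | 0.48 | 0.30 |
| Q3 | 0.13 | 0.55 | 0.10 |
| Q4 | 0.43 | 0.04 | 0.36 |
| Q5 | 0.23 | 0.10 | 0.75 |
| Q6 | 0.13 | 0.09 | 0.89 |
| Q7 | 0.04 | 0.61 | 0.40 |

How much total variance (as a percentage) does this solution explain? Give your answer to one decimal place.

SS loadings by factor: 0.4878, 0.9503, 2.2626; total = 3.7007.
Total variance with 7 standardized items is 7, so the solution explains 3.7007/7 = 0.5287 = 52.87%.

52.9%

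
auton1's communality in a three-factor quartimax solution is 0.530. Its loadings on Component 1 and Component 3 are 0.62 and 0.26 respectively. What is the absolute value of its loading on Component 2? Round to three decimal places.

0.279

Under orthogonal rotation h² = Σλ², so λ_Component 2² = h² − (0.4520) = 0.530 − 0.4520 = 0.0780.
|λ| = √0.0780 = 0.2793.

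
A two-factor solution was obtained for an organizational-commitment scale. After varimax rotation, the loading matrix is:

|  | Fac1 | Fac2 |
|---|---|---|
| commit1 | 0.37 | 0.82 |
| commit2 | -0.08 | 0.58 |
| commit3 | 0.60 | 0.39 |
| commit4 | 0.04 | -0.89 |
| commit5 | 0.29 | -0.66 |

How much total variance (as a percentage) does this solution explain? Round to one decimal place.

SS loadings by factor: 0.5890, 2.3886; total = 2.9776.
Total variance with 5 standardized items is 5, so the solution explains 2.9776/5 = 0.5955 = 59.55%.

59.6%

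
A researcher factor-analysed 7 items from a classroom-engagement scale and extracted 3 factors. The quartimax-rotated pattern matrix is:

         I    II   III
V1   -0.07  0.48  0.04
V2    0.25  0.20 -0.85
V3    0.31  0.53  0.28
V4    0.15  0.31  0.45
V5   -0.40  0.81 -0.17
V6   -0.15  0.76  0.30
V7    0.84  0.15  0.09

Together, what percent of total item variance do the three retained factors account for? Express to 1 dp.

SS loadings by factor: 1.0741, 1.9036, 1.1320; total = 4.1097.
Total variance with 7 standardized items is 7, so the solution explains 4.1097/7 = 0.5871 = 58.71%.

58.7%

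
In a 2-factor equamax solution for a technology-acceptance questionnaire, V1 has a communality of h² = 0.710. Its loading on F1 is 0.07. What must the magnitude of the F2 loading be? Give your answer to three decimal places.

0.840

Under orthogonal rotation h² = Σλ², so λ_F2² = h² − (0.0049) = 0.710 − 0.0049 = 0.7051.
|λ| = √0.7051 = 0.8397.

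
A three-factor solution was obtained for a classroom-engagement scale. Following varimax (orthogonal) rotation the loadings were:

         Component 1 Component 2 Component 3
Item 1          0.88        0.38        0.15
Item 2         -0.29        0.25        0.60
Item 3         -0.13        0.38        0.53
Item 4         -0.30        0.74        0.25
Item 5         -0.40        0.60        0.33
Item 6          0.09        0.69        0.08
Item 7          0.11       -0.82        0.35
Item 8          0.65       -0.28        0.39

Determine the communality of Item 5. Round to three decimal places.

0.629

h² = (-0.40)² + 0.60² + 0.33² = 0.1600 + 0.3600 + 0.1089 = 0.6289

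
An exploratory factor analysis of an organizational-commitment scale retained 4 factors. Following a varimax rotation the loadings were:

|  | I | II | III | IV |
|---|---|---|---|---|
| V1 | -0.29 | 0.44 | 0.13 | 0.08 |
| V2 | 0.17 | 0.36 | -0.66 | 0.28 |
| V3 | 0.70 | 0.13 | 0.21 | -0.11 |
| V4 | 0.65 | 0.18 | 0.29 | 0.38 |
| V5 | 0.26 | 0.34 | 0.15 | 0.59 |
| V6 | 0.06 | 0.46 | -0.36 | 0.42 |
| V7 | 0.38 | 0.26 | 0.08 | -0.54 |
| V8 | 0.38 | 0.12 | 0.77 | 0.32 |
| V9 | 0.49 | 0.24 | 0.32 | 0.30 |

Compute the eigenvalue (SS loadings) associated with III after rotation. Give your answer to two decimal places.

SS loadings for III = 0.13² + (-0.66)² + 0.21² + 0.29² + 0.15² + (-0.36)² + 0.08² + 0.77² + 0.32² = 0.0169 + 0.4356 + 0.0441 + 0.0841 + 0.0225 + 0.1296 + 0.0064 + 0.5929 + 0.1024 = 1.4345

1.43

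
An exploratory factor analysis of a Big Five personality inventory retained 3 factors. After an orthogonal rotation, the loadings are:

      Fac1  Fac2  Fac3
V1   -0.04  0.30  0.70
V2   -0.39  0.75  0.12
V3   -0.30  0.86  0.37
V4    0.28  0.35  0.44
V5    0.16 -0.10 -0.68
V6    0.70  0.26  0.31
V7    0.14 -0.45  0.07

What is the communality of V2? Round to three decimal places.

0.729

h² = (-0.39)² + 0.75² + 0.12² = 0.1521 + 0.5625 + 0.0144 = 0.7290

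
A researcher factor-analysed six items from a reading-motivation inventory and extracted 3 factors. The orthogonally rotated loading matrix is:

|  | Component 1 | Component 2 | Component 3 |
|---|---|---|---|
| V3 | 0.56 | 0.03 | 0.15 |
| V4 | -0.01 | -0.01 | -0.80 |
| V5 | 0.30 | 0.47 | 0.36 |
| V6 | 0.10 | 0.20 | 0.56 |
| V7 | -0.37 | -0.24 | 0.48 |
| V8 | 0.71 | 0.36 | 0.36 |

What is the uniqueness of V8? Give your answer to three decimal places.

0.237

h² = 0.71² + 0.36² + 0.36² = 0.5041 + 0.1296 + 0.1296 = 0.7633
Uniqueness u² = 1 − h² = 1 − 0.7633 = 0.2367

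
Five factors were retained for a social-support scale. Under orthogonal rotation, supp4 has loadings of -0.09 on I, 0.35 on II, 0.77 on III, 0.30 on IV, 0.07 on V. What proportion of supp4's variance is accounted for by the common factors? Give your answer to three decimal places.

h² = (-0.09)² + 0.35² + 0.77² + 0.30² + 0.07² = 0.0081 + 0.1225 + 0.5929 + 0.0900 + 0.0049 = 0.8184

0.818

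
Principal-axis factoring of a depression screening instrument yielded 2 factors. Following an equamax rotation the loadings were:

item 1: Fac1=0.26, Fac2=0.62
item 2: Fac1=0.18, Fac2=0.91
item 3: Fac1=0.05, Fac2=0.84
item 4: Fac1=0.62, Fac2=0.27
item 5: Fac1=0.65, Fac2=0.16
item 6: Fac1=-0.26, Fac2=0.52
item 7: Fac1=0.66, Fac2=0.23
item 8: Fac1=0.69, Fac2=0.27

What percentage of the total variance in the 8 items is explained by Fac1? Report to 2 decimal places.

23.61%

SS loadings for Fac1 = 0.26² + 0.18² + 0.05² + 0.62² + 0.65² + (-0.26)² + 0.66² + 0.69² = 1.8887
With 8 standardized items, total variance = 8. Proportion = 1.8887/8 = 0.2361 → 23.61%.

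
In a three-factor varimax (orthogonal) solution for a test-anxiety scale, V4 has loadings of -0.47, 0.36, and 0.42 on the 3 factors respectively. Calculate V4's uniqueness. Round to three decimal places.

0.473

h² = (-0.47)² + 0.36² + 0.42² = 0.2209 + 0.1296 + 0.1764 = 0.5269
Uniqueness u² = 1 − h² = 1 − 0.5269 = 0.4731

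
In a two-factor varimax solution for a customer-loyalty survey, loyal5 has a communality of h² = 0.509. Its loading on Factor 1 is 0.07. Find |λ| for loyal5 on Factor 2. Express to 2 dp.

0.71

Under orthogonal rotation h² = Σλ², so λ_Factor 2² = h² − (0.0049) = 0.509 − 0.0049 = 0.5041.
|λ| = √0.5041 = 0.7100.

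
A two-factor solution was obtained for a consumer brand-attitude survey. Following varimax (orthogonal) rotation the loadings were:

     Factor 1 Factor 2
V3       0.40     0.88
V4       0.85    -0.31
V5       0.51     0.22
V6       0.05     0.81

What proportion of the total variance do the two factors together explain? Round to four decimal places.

0.6800

Communalities: 0.9344, 0.8186, 0.3085, 0.6586; Σh² = 2.7201.
Total variance with 4 standardized items is 4, so the solution explains 2.7201/4 = 0.6800.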